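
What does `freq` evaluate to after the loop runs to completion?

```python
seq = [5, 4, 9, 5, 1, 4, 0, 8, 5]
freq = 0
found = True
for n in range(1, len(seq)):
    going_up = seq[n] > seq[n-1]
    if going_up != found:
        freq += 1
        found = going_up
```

Let's trace through this code step by step.

Initialize: seq = [5, 4, 9, 5, 1, 4, 0, 8, 5]
Initialize: freq = 0
Initialize: found = True
Entering loop: for n in range(1, len(seq)):
After iteration 1: n = 1, freq = 1, found = False, going_up = False
After iteration 2: n = 2, freq = 2, found = True, going_up = True
After iteration 3: n = 3, freq = 3, found = False, going_up = False
After iteration 4: n = 4, freq = 3, found = False, going_up = False
After iteration 5: n = 5, freq = 4, found = True, going_up = True
After iteration 6: n = 6, freq = 5, found = False, going_up = False
After iteration 7: n = 7, freq = 6, found = True, going_up = True
After iteration 8: n = 8, freq = 7, found = False, going_up = False
Loop ends.

Final answer: 7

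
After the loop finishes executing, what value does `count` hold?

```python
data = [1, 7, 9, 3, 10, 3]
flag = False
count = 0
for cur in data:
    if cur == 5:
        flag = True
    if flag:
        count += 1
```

Let's trace through this code step by step.

Initialize: data = [1, 7, 9, 3, 10, 3]
Initialize: flag = False
Initialize: count = 0
Entering loop: for cur in data:
After iteration 1: cur = 1, count = 0
After iteration 2: cur = 7, count = 0
After iteration 3: cur = 9, count = 0
After iteration 4: cur = 3, count = 0
After iteration 5: cur = 10, count = 0
After iteration 6: cur = 3, count = 0
Loop ends.

Final answer: 0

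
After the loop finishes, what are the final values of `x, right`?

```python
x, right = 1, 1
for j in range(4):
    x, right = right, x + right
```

Let's trace through this code step by step.

Initialize: x = 1
Initialize: right = 1
Entering loop: for j in range(4):
After iteration 1: j = 0, x = 1, right = 2
After iteration 2: j = 1, x = 2, right = 3
After iteration 3: j = 2, x = 3, right = 5
After iteration 4: j = 3, x = 5, right = 8
Loop ends.

Final answer: 5, 8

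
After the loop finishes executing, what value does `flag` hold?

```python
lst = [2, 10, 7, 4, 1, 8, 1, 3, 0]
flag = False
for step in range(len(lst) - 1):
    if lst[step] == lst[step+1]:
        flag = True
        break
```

Let's trace through this code step by step.

Initialize: lst = [2, 10, 7, 4, 1, 8, 1, 3, 0]
Initialize: flag = False
Entering loop: for step in range(len(lst) - 1):
After iteration 1: step = 0, flag = False
After iteration 2: step = 1, flag = False
After iteration 3: step = 2, flag = False
After iteration 4: step = 3, flag = False
After iteration 5: step = 4, flag = False
After iteration 6: step = 5, flag = False
After iteration 7: step = 6, flag = False
After iteration 8: step = 7, flag = False
Loop ends.

Final answer: False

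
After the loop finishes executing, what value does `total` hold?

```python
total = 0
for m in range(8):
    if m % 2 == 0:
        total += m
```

Let's trace through this code step by step.

Initialize: total = 0
Entering loop: for m in range(8):
After iteration 1: m = 0, total = 0
After iteration 2: m = 1, total = 0
After iteration 3: m = 2, total = 2
After iteration 4: m = 3, total = 2
After iteration 5: m = 4, total = 6
After iteration 6: m = 5, total = 6
After iteration 7: m = 6, total = 12
After iteration 8: m = 7, total = 12
Loop ends.

Final answer: 12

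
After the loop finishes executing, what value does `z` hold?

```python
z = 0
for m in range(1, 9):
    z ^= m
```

Let's trace through this code step by step.

Initialize: z = 0
Entering loop: for m in range(1, 9):
After iteration 1: m = 1, z = 1
After iteration 2: m = 2, z = 3
After iteration 3: m = 3, z = 0
After iteration 4: m = 4, z = 4
After iteration 5: m = 5, z = 1
After iteration 6: m = 6, z = 7
After iteration 7: m = 7, z = 0
After iteration 8: m = 8, z = 8
Loop ends.

Final answer: 8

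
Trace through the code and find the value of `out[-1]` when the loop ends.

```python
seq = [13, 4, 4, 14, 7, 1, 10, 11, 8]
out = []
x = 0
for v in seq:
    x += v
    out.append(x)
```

Let's trace through this code step by step.

Initialize: seq = [13, 4, 4, 14, 7, 1, 10, 11, 8]
Initialize: out = []
Initialize: x = 0
Entering loop: for v in seq:
After iteration 1: v = 13, out = [13], x = 13
After iteration 2: v = 4, out = [13, 17], x = 17
After iteration 3: v = 4, out = [13, 17, 21], x = 21
After iteration 4: v = 14, out = [13, 17, 21, 35], x = 35
After iteration 5: v = 7, out = [13, 17, 21, 35, 42], x = 42
After iteration 6: v = 1, out = [13, 17, 21, 35, 42, 43], x = 43
After iteration 7: v = 10, out = [13, 17, 21, 35, 42, 43, 53], x = 53
After iteration 8: v = 11, out = [13, 17, 21, 35, 42, 43, 53, 64], x = 64
After iteration 9: v = 8, out = [13, 17, 21, 35, 42, 43, 53, 64, 72], x = 72
Loop ends.
out[-1] = 72

Final answer: 72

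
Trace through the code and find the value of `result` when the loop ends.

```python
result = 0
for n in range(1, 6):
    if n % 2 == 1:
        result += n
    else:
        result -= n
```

Let's trace through this code step by step.

Initialize: result = 0
Entering loop: for n in range(1, 6):
After iteration 1: n = 1, result = 1
After iteration 2: n = 2, result = -1
After iteration 3: n = 3, result = 2
After iteration 4: n = 4, result = -2
After iteration 5: n = 5, result = 3
Loop ends.

Final answer: 3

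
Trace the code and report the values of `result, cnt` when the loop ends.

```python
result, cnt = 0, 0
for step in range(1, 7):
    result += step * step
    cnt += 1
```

Let's trace through this code step by step.

Initialize: result = 0
Initialize: cnt = 0
Entering loop: for step in range(1, 7):
After iteration 1: step = 1, result = 1, cnt = 1
After iteration 2: step = 2, result = 5, cnt = 2
After iteration 3: step = 3, result = 14, cnt = 3
After iteration 4: step = 4, result = 30, cnt = 4
After iteration 5: step = 5, result = 55, cnt = 5
After iteration 6: step = 6, result = 91, cnt = 6
Loop ends.

Final answer: 91, 6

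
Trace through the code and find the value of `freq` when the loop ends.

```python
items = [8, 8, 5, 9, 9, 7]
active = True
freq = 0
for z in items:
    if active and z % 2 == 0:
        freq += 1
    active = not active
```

Let's trace through this code step by step.

Initialize: items = [8, 8, 5, 9, 9, 7]
Initialize: active = True
Initialize: freq = 0
Entering loop: for z in items:
After iteration 1: z = 8, active = False, freq = 1
After iteration 2: z = 8, active = True, freq = 1
After iteration 3: z = 5, active = False, freq = 1
After iteration 4: z = 9, active = True, freq = 1
After iteration 5: z = 9, active = False, freq = 1
After iteration 6: z = 7, active = True, freq = 1
Loop ends.

Final answer: 1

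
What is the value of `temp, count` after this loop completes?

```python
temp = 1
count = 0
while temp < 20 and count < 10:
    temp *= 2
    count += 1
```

Let's trace through this code step by step.

Initialize: temp = 1
Initialize: count = 0
Entering loop: while temp < 20 and count < 10:
After iteration 1: temp = 2, count = 1
After iteration 2: temp = 4, count = 2
After iteration 3: temp = 8, count = 3
After iteration 4: temp = 16, count = 4
After iteration 5: temp = 32, count = 5
Loop ends.

Final answer: 32, 5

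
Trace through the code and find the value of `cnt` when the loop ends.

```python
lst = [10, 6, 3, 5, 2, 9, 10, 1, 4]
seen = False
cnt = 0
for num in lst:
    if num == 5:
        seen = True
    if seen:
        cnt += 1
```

Let's trace through this code step by step.

Initialize: lst = [10, 6, 3, 5, 2, 9, 10, 1, 4]
Initialize: seen = False
Initialize: cnt = 0
Entering loop: for num in lst:
After iteration 1: num = 10, seen = False, cnt = 0
After iteration 2: num = 6, seen = False, cnt = 0
After iteration 3: num = 3, seen = False, cnt = 0
After iteration 4: num = 5, seen = True, cnt = 1
After iteration 5: num = 2, seen = True, cnt = 2
After iteration 6: num = 9, seen = True, cnt = 3
After iteration 7: num = 10, seen = True, cnt = 4
After iteration 8: num = 1, seen = True, cnt = 5
After iteration 9: num = 4, seen = True, cnt = 6
Loop ends.

Final answer: 6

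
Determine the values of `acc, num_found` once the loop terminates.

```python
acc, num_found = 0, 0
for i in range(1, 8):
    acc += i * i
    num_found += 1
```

Let's trace through this code step by step.

Initialize: acc = 0
Initialize: num_found = 0
Entering loop: for i in range(1, 8):
After iteration 1: i = 1, acc = 1, num_found = 1
After iteration 2: i = 2, acc = 5, num_found = 2
After iteration 3: i = 3, acc = 14, num_found = 3
After iteration 4: i = 4, acc = 30, num_found = 4
After iteration 5: i = 5, acc = 55, num_found = 5
After iteration 6: i = 6, acc = 91, num_found = 6
After iteration 7: i = 7, acc = 140, num_found = 7
Loop ends.

Final answer: 140, 7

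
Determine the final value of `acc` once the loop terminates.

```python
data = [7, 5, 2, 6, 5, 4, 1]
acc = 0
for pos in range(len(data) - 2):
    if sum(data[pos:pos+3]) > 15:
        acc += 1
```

Let's trace through this code step by step.

Initialize: data = [7, 5, 2, 6, 5, 4, 1]
Initialize: acc = 0
Entering loop: for pos in range(len(data) - 2):
After iteration 1: pos = 0, acc = 0
After iteration 2: pos = 1, acc = 0
After iteration 3: pos = 2, acc = 0
After iteration 4: pos = 3, acc = 0
After iteration 5: pos = 4, acc = 0
Loop ends.

Final answer: 0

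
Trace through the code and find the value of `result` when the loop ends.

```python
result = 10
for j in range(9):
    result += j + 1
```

Let's trace through this code step by step.

Initialize: result = 10
Entering loop: for j in range(9):
After iteration 1: j = 0, result = 11
After iteration 2: j = 1, result = 13
After iteration 3: j = 2, result = 16
After iteration 4: j = 3, result = 20
After iteration 5: j = 4, result = 25
After iteration 6: j = 5, result = 31
After iteration 7: j = 6, result = 38
After iteration 8: j = 7, result = 46
After iteration 9: j = 8, result = 55
Loop ends.

Final answer: 55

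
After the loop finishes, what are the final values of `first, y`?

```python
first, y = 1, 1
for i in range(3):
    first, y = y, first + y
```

Let's trace through this code step by step.

Initialize: first = 1
Initialize: y = 1
Entering loop: for i in range(3):
After iteration 1: i = 0, first = 1, y = 2
After iteration 2: i = 1, first = 2, y = 3
After iteration 3: i = 2, first = 3, y = 5
Loop ends.

Final answer: 3, 5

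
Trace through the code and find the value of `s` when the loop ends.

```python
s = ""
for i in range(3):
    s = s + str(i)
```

Let's trace through this code step by step.

Initialize: s = ''
Entering loop: for i in range(3):
After iteration 1: i = 0, s = '0'
After iteration 2: i = 1, s = '01'
After iteration 3: i = 2, s = '012'
Loop ends.

Final answer: '012'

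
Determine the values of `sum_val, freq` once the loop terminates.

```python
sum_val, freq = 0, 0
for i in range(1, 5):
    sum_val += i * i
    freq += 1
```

Let's trace through this code step by step.

Initialize: sum_val = 0
Initialize: freq = 0
Entering loop: for i in range(1, 5):
After iteration 1: i = 1, sum_val = 1, freq = 1
After iteration 2: i = 2, sum_val = 5, freq = 2
After iteration 3: i = 3, sum_val = 14, freq = 3
After iteration 4: i = 4, sum_val = 30, freq = 4
Loop ends.

Final answer: 30, 4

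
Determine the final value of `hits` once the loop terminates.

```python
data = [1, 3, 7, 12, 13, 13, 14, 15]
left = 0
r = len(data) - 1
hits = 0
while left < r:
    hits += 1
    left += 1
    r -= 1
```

Let's trace through this code step by step.

Initialize: data = [1, 3, 7, 12, 13, 13, 14, 15]
Initialize: left = 0
Initialize: r = 7
Initialize: hits = 0
Entering loop: while left < r:
After iteration 1: left = 1, r = 6, hits = 1
After iteration 2: left = 2, r = 5, hits = 2
After iteration 3: left = 3, r = 4, hits = 3
After iteration 4: left = 4, r = 3, hits = 4
Loop ends.

Final answer: 4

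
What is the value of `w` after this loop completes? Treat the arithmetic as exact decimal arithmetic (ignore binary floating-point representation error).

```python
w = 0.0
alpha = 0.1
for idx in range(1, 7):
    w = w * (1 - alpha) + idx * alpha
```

Let's trace through this code step by step.

Initialize: w = 0.0
Initialize: alpha = 0.1
Entering loop: for idx in range(1, 7):
After iteration 1: idx = 1, w = 0.1
After iteration 2: idx = 2, w = 0.29
After iteration 3: idx = 3, w = 0.561
After iteration 4: idx = 4, w = 0.9049
After iteration 5: idx = 5, w = 1.31441
After iteration 6: idx = 6, w = 1.782969
Loop ends.

Final answer: 1.782969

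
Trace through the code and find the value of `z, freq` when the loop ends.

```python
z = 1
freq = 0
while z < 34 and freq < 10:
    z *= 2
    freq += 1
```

Let's trace through this code step by step.

Initialize: z = 1
Initialize: freq = 0
Entering loop: while z < 34 and freq < 10:
After iteration 1: z = 2, freq = 1
After iteration 2: z = 4, freq = 2
After iteration 3: z = 8, freq = 3
After iteration 4: z = 16, freq = 4
After iteration 5: z = 32, freq = 5
After iteration 6: z = 64, freq = 6
Loop ends.

Final answer: 64, 6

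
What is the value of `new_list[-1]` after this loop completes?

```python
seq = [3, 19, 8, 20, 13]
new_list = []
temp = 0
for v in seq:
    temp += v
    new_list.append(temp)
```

Let's trace through this code step by step.

Initialize: seq = [3, 19, 8, 20, 13]
Initialize: new_list = []
Initialize: temp = 0
Entering loop: for v in seq:
After iteration 1: v = 3, new_list = [3], temp = 3
After iteration 2: v = 19, new_list = [3, 22], temp = 22
After iteration 3: v = 8, new_list = [3, 22, 30], temp = 30
After iteration 4: v = 20, new_list = [3, 22, 30, 50], temp = 50
After iteration 5: v = 13, new_list = [3, 22, 30, 50, 63], temp = 63
Loop ends.
new_list[-1] = 63

Final answer: 63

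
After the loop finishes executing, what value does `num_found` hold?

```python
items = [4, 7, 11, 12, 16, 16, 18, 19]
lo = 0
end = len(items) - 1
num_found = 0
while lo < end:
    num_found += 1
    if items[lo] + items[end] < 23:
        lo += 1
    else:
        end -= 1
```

Let's trace through this code step by step.

Initialize: items = [4, 7, 11, 12, 16, 16, 18, 19]
Initialize: lo = 0
Initialize: end = 7
Initialize: num_found = 0
Entering loop: while lo < end:
After iteration 1: lo = 0, end = 6, num_found = 1
After iteration 2: lo = 1, end = 6, num_found = 2
After iteration 3: lo = 1, end = 5, num_found = 3
After iteration 4: lo = 1, end = 4, num_found = 4
After iteration 5: lo = 1, end = 3, num_found = 5
After iteration 6: lo = 2, end = 3, num_found = 6
After iteration 7: lo = 2, end = 2, num_found = 7
Loop ends.

Final answer: 7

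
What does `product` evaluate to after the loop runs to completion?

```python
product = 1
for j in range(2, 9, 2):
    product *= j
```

Let's trace through this code step by step.

Initialize: product = 1
Entering loop: for j in range(2, 9, 2):
After iteration 1: j = 2, product = 2
After iteration 2: j = 4, product = 8
After iteration 3: j = 6, product = 48
After iteration 4: j = 8, product = 384
Loop ends.

Final answer: 384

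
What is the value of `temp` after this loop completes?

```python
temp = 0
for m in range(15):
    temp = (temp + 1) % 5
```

Let's trace through this code step by step.

Initialize: temp = 0
Entering loop: for m in range(15):
After iteration 1: m = 0, temp = 1
After iteration 2: m = 1, temp = 2
After iteration 3: m = 2, temp = 3
After iteration 4: m = 3, temp = 4
After iteration 5: m = 4, temp = 0
After iteration 6: m = 5, temp = 1
After iteration 7: m = 6, temp = 2
After iteration 8: m = 7, temp = 3
After iteration 9: m = 8, temp = 4
After iteration 10: m = 9, temp = 0
After iteration 11: m = 10, temp = 1
After iteration 12: m = 11, temp = 2
After iteration 13: m = 12, temp = 3
After iteration 14: m = 13, temp = 4
After iteration 15: m = 14, temp = 0
Loop ends.

Final answer: 0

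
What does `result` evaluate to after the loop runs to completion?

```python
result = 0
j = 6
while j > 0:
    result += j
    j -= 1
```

Let's trace through this code step by step.

Initialize: result = 0
Initialize: j = 6
Entering loop: while j > 0:
After iteration 1: result = 6, j = 5
After iteration 2: result = 11, j = 4
After iteration 3: result = 15, j = 3
After iteration 4: result = 18, j = 2
After iteration 5: result = 20, j = 1
After iteration 6: result = 21, j = 0
Loop ends.

Final answer: 21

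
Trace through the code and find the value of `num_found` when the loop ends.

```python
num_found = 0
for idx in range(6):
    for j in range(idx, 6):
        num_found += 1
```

Let's trace through this code step by step.

Initialize: num_found = 0
Entering loop: for idx in range(6):
After iteration 1: idx = 0, num_found = 6
After iteration 2: idx = 1, num_found = 11
After iteration 3: idx = 2, num_found = 15
After iteration 4: idx = 3, num_found = 18
After iteration 5: idx = 4, num_found = 20
After iteration 6: idx = 5, num_found = 21
Loop ends.

Final answer: 21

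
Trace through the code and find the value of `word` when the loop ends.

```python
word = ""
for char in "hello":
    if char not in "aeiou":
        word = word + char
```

Let's trace through this code step by step.

Initialize: word = ''
Entering loop: for char in "hello":
After iteration 1: char = 'h', word = 'h'
After iteration 2: char = 'e', word = 'h'
After iteration 3: char = 'l', word = 'hl'
After iteration 4: char = 'l', word = 'hll'
After iteration 5: char = 'o', word = 'hll'
Loop ends.

Final answer: 'hll'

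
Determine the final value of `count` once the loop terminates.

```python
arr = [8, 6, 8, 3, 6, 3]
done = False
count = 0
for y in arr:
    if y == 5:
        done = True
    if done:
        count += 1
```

Let's trace through this code step by step.

Initialize: arr = [8, 6, 8, 3, 6, 3]
Initialize: done = False
Initialize: count = 0
Entering loop: for y in arr:
After iteration 1: y = 8, count = 0
After iteration 2: y = 6, count = 0
After iteration 3: y = 8, count = 0
After iteration 4: y = 3, count = 0
After iteration 5: y = 6, count = 0
After iteration 6: y = 3, count = 0
Loop ends.

Final answer: 0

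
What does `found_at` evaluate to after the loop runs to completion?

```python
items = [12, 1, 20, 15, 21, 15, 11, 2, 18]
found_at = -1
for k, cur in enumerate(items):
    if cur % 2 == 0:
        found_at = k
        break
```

Let's trace through this code step by step.

Initialize: items = [12, 1, 20, 15, 21, 15, 11, 2, 18]
Initialize: found_at = -1
Entering loop: for k, cur in enumerate(items):
After iteration 1: k = 0, cur = 12, found_at = 0
Loop ends.

Final answer: 0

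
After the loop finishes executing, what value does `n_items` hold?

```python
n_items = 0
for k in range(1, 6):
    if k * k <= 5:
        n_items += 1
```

Let's trace through this code step by step.

Initialize: n_items = 0
Entering loop: for k in range(1, 6):
After iteration 1: k = 1, n_items = 1
After iteration 2: k = 2, n_items = 2
After iteration 3: k = 3, n_items = 2
After iteration 4: k = 4, n_items = 2
After iteration 5: k = 5, n_items = 2
Loop ends.

Final answer: 2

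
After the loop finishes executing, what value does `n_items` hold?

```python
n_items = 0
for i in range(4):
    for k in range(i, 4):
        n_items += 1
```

Let's trace through this code step by step.

Initialize: n_items = 0
Entering loop: for i in range(4):
After iteration 1: i = 0, n_items = 4
After iteration 2: i = 1, n_items = 7
After iteration 3: i = 2, n_items = 9
After iteration 4: i = 3, n_items = 10
Loop ends.

Final answer: 10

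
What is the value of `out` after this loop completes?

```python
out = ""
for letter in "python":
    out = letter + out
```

Let's trace through this code step by step.

Initialize: out = ''
Entering loop: for letter in "python":
After iteration 1: letter = 'p', out = 'p'
After iteration 2: letter = 'y', out = 'yp'
After iteration 3: letter = 't', out = 'typ'
After iteration 4: letter = 'h', out = 'htyp'
After iteration 5: letter = 'o', out = 'ohtyp'
After iteration 6: letter = 'n', out = 'nohtyp'
Loop ends.

Final answer: 'nohtyp'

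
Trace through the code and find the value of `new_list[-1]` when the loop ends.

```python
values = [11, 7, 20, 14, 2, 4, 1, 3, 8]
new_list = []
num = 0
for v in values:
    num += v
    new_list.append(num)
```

Let's trace through this code step by step.

Initialize: values = [11, 7, 20, 14, 2, 4, 1, 3, 8]
Initialize: new_list = []
Initialize: num = 0
Entering loop: for v in values:
After iteration 1: v = 11, new_list = [11], num = 11
After iteration 2: v = 7, new_list = [11, 18], num = 18
After iteration 3: v = 20, new_list = [11, 18, 38], num = 38
After iteration 4: v = 14, new_list = [11, 18, 38, 52], num = 52
After iteration 5: v = 2, new_list = [11, 18, 38, 52, 54], num = 54
After iteration 6: v = 4, new_list = [11, 18, 38, 52, 54, 58], num = 58
After iteration 7: v = 1, new_list = [11, 18, 38, 52, 54, 58, 59], num = 59
After iteration 8: v = 3, new_list = [11, 18, 38, 52, 54, 58, 59, 62], num = 62
After iteration 9: v = 8, new_list = [11, 18, 38, 52, 54, 58, 59, 62, 70], num = 70
Loop ends.
new_list[-1] = 70

Final answer: 70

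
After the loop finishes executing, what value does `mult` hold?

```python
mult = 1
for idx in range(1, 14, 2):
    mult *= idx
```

Let's trace through this code step by step.

Initialize: mult = 1
Entering loop: for idx in range(1, 14, 2):
After iteration 1: idx = 1, mult = 1
After iteration 2: idx = 3, mult = 3
After iteration 3: idx = 5, mult = 15
After iteration 4: idx = 7, mult = 105
After iteration 5: idx = 9, mult = 945
After iteration 6: idx = 11, mult = 10395
After iteration 7: idx = 13, mult = 135135
Loop ends.

Final answer: 135135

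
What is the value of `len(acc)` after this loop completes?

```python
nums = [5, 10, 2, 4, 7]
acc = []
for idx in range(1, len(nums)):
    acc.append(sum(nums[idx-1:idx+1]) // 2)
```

Let's trace through this code step by step.

Initialize: nums = [5, 10, 2, 4, 7]
Initialize: acc = []
Entering loop: for idx in range(1, len(nums)):
After iteration 1: idx = 1, acc = [7]
After iteration 2: idx = 2, acc = [7, 6]
After iteration 3: idx = 3, acc = [7, 6, 3]
After iteration 4: idx = 4, acc = [7, 6, 3, 5]
Loop ends.
len(acc) = 4

Final answer: 4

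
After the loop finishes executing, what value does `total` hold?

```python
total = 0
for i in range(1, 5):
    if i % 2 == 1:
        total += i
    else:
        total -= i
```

Let's trace through this code step by step.

Initialize: total = 0
Entering loop: for i in range(1, 5):
After iteration 1: i = 1, total = 1
After iteration 2: i = 2, total = -1
After iteration 3: i = 3, total = 2
After iteration 4: i = 4, total = -2
Loop ends.

Final answer: -2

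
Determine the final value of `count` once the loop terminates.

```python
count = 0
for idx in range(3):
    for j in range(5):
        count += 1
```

Let's trace through this code step by step.

Initialize: count = 0
Entering loop: for idx in range(3):
After iteration 1: idx = 0, count = 5
After iteration 2: idx = 1, count = 10
After iteration 3: idx = 2, count = 15
Loop ends.

Final answer: 15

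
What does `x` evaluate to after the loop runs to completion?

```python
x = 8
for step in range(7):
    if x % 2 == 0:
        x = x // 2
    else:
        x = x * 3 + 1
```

Let's trace through this code step by step.

Initialize: x = 8
Entering loop: for step in range(7):
After iteration 1: step = 0, x = 4
After iteration 2: step = 1, x = 2
After iteration 3: step = 2, x = 1
After iteration 4: step = 3, x = 4
After iteration 5: step = 4, x = 2
After iteration 6: step = 5, x = 1
After iteration 7: step = 6, x = 4
Loop ends.

Final answer: 4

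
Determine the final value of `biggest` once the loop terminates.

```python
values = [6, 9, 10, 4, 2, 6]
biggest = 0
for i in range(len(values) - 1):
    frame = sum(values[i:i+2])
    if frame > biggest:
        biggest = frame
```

Let's trace through this code step by step.

Initialize: values = [6, 9, 10, 4, 2, 6]
Initialize: biggest = 0
Entering loop: for i in range(len(values) - 1):
After iteration 1: i = 0, biggest = 15, frame = 15
After iteration 2: i = 1, biggest = 19, frame = 19
After iteration 3: i = 2, biggest = 19, frame = 14
After iteration 4: i = 3, biggest = 19, frame = 6
After iteration 5: i = 4, biggest = 19, frame = 8
Loop ends.

Final answer: 19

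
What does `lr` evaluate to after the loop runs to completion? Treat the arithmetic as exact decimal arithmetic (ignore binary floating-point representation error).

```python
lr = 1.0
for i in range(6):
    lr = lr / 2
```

Let's trace through this code step by step.

Initialize: lr = 1.0
Entering loop: for i in range(6):
After iteration 1: i = 0, lr = 0.5
After iteration 2: i = 1, lr = 0.25
After iteration 3: i = 2, lr = 0.125
After iteration 4: i = 3, lr = 0.0625
After iteration 5: i = 4, lr = 0.03125
After iteration 6: i = 5, lr = 0.015625
Loop ends.

Final answer: 0.015625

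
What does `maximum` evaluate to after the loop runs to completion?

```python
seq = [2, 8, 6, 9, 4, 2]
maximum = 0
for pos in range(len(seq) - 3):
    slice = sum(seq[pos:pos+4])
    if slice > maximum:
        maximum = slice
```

Let's trace through this code step by step.

Initialize: seq = [2, 8, 6, 9, 4, 2]
Initialize: maximum = 0
Entering loop: for pos in range(len(seq) - 3):
After iteration 1: pos = 0, maximum = 25, slice = 25
After iteration 2: pos = 1, maximum = 27, slice = 27
After iteration 3: pos = 2, maximum = 27, slice = 21
Loop ends.

Final answer: 27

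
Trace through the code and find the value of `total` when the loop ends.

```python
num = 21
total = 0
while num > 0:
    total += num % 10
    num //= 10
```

Let's trace through this code step by step.

Initialize: num = 21
Initialize: total = 0
Entering loop: while num > 0:
After iteration 1: num = 2, total = 1
After iteration 2: num = 0, total = 3
Loop ends.

Final answer: 3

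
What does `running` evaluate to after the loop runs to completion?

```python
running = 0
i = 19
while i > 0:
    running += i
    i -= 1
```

Let's trace through this code step by step.

Initialize: running = 0
Initialize: i = 19
Entering loop: while i > 0:
After iteration 1: running = 19, i = 18
After iteration 2: running = 37, i = 17
After iteration 3: running = 54, i = 16
After iteration 4: running = 70, i = 15
After iteration 5: running = 85, i = 14
After iteration 6: running = 99, i = 13
After iteration 7: running = 112, i = 12
After iteration 8: running = 124, i = 11
After iteration 9: running = 135, i = 10
After iteration 10: running = 145, i = 9
After iteration 11: running = 154, i = 8
After iteration 12: running = 162, i = 7
After iteration 13: running = 169, i = 6
After iteration 14: running = 175, i = 5
After iteration 15: running = 180, i = 4
After iteration 16: running = 184, i = 3
After iteration 17: running = 187, i = 2
After iteration 18: running = 189, i = 1
After iteration 19: running = 190, i = 0
Loop ends.

Final answer: 190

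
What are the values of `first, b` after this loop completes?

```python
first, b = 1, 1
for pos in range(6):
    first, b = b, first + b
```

Let's trace through this code step by step.

Initialize: first = 1
Initialize: b = 1
Entering loop: for pos in range(6):
After iteration 1: pos = 0, first = 1, b = 2
After iteration 2: pos = 1, first = 2, b = 3
After iteration 3: pos = 2, first = 3, b = 5
After iteration 4: pos = 3, first = 5, b = 8
After iteration 5: pos = 4, first = 8, b = 13
After iteration 6: pos = 5, first = 13, b = 21
Loop ends.

Final answer: 13, 21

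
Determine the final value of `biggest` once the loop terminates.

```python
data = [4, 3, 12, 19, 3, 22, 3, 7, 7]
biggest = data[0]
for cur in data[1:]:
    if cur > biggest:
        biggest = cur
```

Let's trace through this code step by step.

Initialize: data = [4, 3, 12, 19, 3, 22, 3, 7, 7]
Initialize: biggest = 4
Entering loop: for cur in data[1:]:
After iteration 1: cur = 3, biggest = 4
After iteration 2: cur = 12, biggest = 12
After iteration 3: cur = 19, biggest = 19
After iteration 4: cur = 3, biggest = 19
After iteration 5: cur = 22, biggest = 22
After iteration 6: cur = 3, biggest = 22
After iteration 7: cur = 7, biggest = 22
After iteration 8: cur = 7, biggest = 22
Loop ends.

Final answer: 22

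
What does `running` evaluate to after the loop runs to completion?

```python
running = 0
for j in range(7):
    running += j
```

Let's trace through this code step by step.

Initialize: running = 0
Entering loop: for j in range(7):
After iteration 1: j = 0, running = 0
After iteration 2: j = 1, running = 1
After iteration 3: j = 2, running = 3
After iteration 4: j = 3, running = 6
After iteration 5: j = 4, running = 10
After iteration 6: j = 5, running = 15
After iteration 7: j = 6, running = 21
Loop ends.

Final answer: 21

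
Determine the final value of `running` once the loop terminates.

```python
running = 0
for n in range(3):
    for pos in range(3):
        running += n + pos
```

Let's trace through this code step by step.

Initialize: running = 0
Entering loop: for n in range(3):
After iteration 1: n = 0, running = 3
After iteration 2: n = 1, running = 9
After iteration 3: n = 2, running = 18
Loop ends.

Final answer: 18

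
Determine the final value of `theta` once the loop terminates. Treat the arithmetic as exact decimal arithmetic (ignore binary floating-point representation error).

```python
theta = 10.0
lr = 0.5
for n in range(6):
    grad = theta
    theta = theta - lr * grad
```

Let's trace through this code step by step.

Initialize: theta = 10.0
Initialize: lr = 0.5
Entering loop: for n in range(6):
After iteration 1: n = 0, theta = 5.0, grad = 10.0
After iteration 2: n = 1, theta = 2.5, grad = 5.0
After iteration 3: n = 2, theta = 1.25, grad = 2.5
After iteration 4: n = 3, theta = 0.625, grad = 1.25
After iteration 5: n = 4, theta = 0.3125, grad = 0.625
After iteration 6: n = 5, theta = 0.15625, grad = 0.3125
Loop ends.

Final answer: 0.15625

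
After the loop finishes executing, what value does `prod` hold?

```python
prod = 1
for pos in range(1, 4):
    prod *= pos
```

Let's trace through this code step by step.

Initialize: prod = 1
Entering loop: for pos in range(1, 4):
After iteration 1: pos = 1, prod = 1
After iteration 2: pos = 2, prod = 2
After iteration 3: pos = 3, prod = 6
Loop ends.

Final answer: 6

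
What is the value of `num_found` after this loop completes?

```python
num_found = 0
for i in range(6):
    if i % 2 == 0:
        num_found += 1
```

Let's trace through this code step by step.

Initialize: num_found = 0
Entering loop: for i in range(6):
After iteration 1: i = 0, num_found = 1
After iteration 2: i = 1, num_found = 1
After iteration 3: i = 2, num_found = 2
After iteration 4: i = 3, num_found = 2
After iteration 5: i = 4, num_found = 3
After iteration 6: i = 5, num_found = 3
Loop ends.

Final answer: 3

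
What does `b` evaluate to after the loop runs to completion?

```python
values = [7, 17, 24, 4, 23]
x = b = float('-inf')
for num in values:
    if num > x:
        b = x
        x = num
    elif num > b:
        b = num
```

Let's trace through this code step by step.

Initialize: values = [7, 17, 24, 4, 23]
Initialize: x = -inf
Initialize: b = -inf
Entering loop: for num in values:
After iteration 1: num = 7, x = 7, b = -inf
After iteration 2: num = 17, x = 17, b = 7
After iteration 3: num = 24, x = 24, b = 17
After iteration 4: num = 4, x = 24, b = 17
After iteration 5: num = 23, x = 24, b = 23
Loop ends.

Final answer: 23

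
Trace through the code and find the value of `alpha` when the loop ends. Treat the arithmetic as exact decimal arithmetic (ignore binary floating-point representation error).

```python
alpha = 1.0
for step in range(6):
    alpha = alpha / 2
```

Let's trace through this code step by step.

Initialize: alpha = 1.0
Entering loop: for step in range(6):
After iteration 1: step = 0, alpha = 0.5
After iteration 2: step = 1, alpha = 0.25
After iteration 3: step = 2, alpha = 0.125
After iteration 4: step = 3, alpha = 0.0625
After iteration 5: step = 4, alpha = 0.03125
After iteration 6: step = 5, alpha = 0.015625
Loop ends.

Final answer: 0.015625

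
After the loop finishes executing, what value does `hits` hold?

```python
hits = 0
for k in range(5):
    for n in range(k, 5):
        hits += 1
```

Let's trace through this code step by step.

Initialize: hits = 0
Entering loop: for k in range(5):
After iteration 1: k = 0, hits = 5
After iteration 2: k = 1, hits = 9
After iteration 3: k = 2, hits = 12
After iteration 4: k = 3, hits = 14
After iteration 5: k = 4, hits = 15
Loop ends.

Final answer: 15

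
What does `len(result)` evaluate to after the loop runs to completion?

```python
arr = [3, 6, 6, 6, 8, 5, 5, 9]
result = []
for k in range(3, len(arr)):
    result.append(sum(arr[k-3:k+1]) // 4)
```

Let's trace through this code step by step.

Initialize: arr = [3, 6, 6, 6, 8, 5, 5, 9]
Initialize: result = []
Entering loop: for k in range(3, len(arr)):
After iteration 1: k = 3, result = [5]
After iteration 2: k = 4, result = [5, 6]
After iteration 3: k = 5, result = [5, 6, 6]
After iteration 4: k = 6, result = [5, 6, 6, 6]
After iteration 5: k = 7, result = [5, 6, 6, 6, 6]
Loop ends.
len(result) = 5

Final answer: 5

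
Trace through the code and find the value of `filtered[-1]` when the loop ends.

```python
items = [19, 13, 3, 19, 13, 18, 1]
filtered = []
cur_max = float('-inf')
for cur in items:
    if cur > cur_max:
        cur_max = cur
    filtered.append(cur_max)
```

Let's trace through this code step by step.

Initialize: items = [19, 13, 3, 19, 13, 18, 1]
Initialize: filtered = []
Initialize: cur_max = -inf
Entering loop: for cur in items:
After iteration 1: cur = 19, filtered = [19], cur_max = 19
After iteration 2: cur = 13, filtered = [19, 19], cur_max = 19
After iteration 3: cur = 3, filtered = [19, 19, 19], cur_max = 19
After iteration 4: cur = 19, filtered = [19, 19, 19, 19], cur_max = 19
After iteration 5: cur = 13, filtered = [19, 19, 19, 19, 19], cur_max = 19
After iteration 6: cur = 18, filtered = [19, 19, 19, 19, 19, 19], cur_max = 19
After iteration 7: cur = 1, filtered = [19, 19, 19, 19, 19, 19, 19], cur_max = 19
Loop ends.
filtered[-1] = 19

Final answer: 19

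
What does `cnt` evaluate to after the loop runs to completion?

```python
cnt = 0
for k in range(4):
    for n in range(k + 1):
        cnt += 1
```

Let's trace through this code step by step.

Initialize: cnt = 0
Entering loop: for k in range(4):
After iteration 1: k = 0, cnt = 1, n = 0
After iteration 2: k = 1, cnt = 3, n = 1
After iteration 3: k = 2, cnt = 6, n = 2
After iteration 4: k = 3, cnt = 10, n = 3
Loop ends.

Final answer: 10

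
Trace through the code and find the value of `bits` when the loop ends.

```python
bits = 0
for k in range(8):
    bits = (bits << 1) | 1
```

Let's trace through this code step by step.

Initialize: bits = 0
Entering loop: for k in range(8):
After iteration 1: k = 0, bits = 1
After iteration 2: k = 1, bits = 3
After iteration 3: k = 2, bits = 7
After iteration 4: k = 3, bits = 15
After iteration 5: k = 4, bits = 31
After iteration 6: k = 5, bits = 63
After iteration 7: k = 6, bits = 127
After iteration 8: k = 7, bits = 255
Loop ends.

Final answer: 255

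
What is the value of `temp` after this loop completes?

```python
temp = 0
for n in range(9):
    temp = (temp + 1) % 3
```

Let's trace through this code step by step.

Initialize: temp = 0
Entering loop: for n in range(9):
After iteration 1: n = 0, temp = 1
After iteration 2: n = 1, temp = 2
After iteration 3: n = 2, temp = 0
After iteration 4: n = 3, temp = 1
After iteration 5: n = 4, temp = 2
After iteration 6: n = 5, temp = 0
After iteration 7: n = 6, temp = 1
After iteration 8: n = 7, temp = 2
After iteration 9: n = 8, temp = 0
Loop ends.

Final answer: 0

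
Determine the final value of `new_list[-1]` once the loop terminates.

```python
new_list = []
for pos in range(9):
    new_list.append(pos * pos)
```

Let's trace through this code step by step.

Initialize: new_list = []
Entering loop: for pos in range(9):
After iteration 1: pos = 0, new_list = [0]
After iteration 2: pos = 1, new_list = [0, 1]
After iteration 3: pos = 2, new_list = [0, 1, 4]
After iteration 4: pos = 3, new_list = [0, 1, 4, 9]
After iteration 5: pos = 4, new_list = [0, 1, 4, 9, 16]
After iteration 6: pos = 5, new_list = [0, 1, 4, 9, 16, 25]
After iteration 7: pos = 6, new_list = [0, 1, 4, 9, 16, 25, 36]
After iteration 8: pos = 7, new_list = [0, 1, 4, 9, 16, 25, 36, 49]
After iteration 9: pos = 8, new_list = [0, 1, 4, 9, 16, 25, 36, 49, 64]
Loop ends.
new_list[-1] = 64

Final answer: 64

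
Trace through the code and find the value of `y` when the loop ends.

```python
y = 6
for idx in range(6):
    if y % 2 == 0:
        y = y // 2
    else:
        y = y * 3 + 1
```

Let's trace through this code step by step.

Initialize: y = 6
Entering loop: for idx in range(6):
After iteration 1: idx = 0, y = 3
After iteration 2: idx = 1, y = 10
After iteration 3: idx = 2, y = 5
After iteration 4: idx = 3, y = 16
After iteration 5: idx = 4, y = 8
After iteration 6: idx = 5, y = 4
Loop ends.

Final answer: 4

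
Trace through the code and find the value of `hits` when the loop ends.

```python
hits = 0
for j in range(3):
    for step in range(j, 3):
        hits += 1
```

Let's trace through this code step by step.

Initialize: hits = 0
Entering loop: for j in range(3):
After iteration 1: j = 0, hits = 3
After iteration 2: j = 1, hits = 5
After iteration 3: j = 2, hits = 6
Loop ends.

Final answer: 6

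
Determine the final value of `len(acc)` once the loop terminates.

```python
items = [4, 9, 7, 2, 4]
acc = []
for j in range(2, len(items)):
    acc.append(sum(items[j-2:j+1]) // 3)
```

Let's trace through this code step by step.

Initialize: items = [4, 9, 7, 2, 4]
Initialize: acc = []
Entering loop: for j in range(2, len(items)):
After iteration 1: j = 2, acc = [6]
After iteration 2: j = 3, acc = [6, 6]
After iteration 3: j = 4, acc = [6, 6, 4]
Loop ends.
len(acc) = 3

Final answer: 3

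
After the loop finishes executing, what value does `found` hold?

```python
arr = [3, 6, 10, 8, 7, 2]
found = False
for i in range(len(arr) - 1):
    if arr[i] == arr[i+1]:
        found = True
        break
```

Let's trace through this code step by step.

Initialize: arr = [3, 6, 10, 8, 7, 2]
Initialize: found = False
Entering loop: for i in range(len(arr) - 1):
After iteration 1: i = 0, found = False
After iteration 2: i = 1, found = False
After iteration 3: i = 2, found = False
After iteration 4: i = 3, found = False
After iteration 5: i = 4, found = False
Loop ends.

Final answer: False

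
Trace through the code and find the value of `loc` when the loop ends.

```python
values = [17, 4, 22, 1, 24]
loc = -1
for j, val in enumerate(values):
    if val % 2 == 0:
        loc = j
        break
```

Let's trace through this code step by step.

Initialize: values = [17, 4, 22, 1, 24]
Initialize: loc = -1
Entering loop: for j, val in enumerate(values):
After iteration 1: j = 0, val = 17, loc = -1
After iteration 2: j = 1, val = 4, loc = 1
Loop ends.

Final answer: 1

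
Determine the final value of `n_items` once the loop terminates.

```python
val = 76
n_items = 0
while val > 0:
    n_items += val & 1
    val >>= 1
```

Let's trace through this code step by step.

Initialize: val = 76
Initialize: n_items = 0
Entering loop: while val > 0:
After iteration 1: val = 38, n_items = 0
After iteration 2: val = 19, n_items = 0
After iteration 3: val = 9, n_items = 1
After iteration 4: val = 4, n_items = 2
After iteration 5: val = 2, n_items = 2
After iteration 6: val = 1, n_items = 2
After iteration 7: val = 0, n_items = 3
Loop ends.

Final answer: 3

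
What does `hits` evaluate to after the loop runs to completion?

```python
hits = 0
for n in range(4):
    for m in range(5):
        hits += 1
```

Let's trace through this code step by step.

Initialize: hits = 0
Entering loop: for n in range(4):
After iteration 1: n = 0, hits = 5
After iteration 2: n = 1, hits = 10
After iteration 3: n = 2, hits = 15
After iteration 4: n = 3, hits = 20
Loop ends.

Final answer: 20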